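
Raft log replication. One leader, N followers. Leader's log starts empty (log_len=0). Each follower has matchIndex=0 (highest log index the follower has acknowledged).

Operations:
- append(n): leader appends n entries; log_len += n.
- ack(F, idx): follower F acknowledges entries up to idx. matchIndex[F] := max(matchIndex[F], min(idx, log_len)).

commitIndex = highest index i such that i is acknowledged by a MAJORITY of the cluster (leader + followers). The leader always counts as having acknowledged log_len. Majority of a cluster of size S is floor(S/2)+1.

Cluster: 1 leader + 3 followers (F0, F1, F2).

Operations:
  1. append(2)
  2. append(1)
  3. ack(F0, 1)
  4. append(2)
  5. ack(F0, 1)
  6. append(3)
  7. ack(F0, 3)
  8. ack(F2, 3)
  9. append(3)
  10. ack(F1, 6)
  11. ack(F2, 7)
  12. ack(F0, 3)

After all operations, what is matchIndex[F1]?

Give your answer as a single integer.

Op 1: append 2 -> log_len=2
Op 2: append 1 -> log_len=3
Op 3: F0 acks idx 1 -> match: F0=1 F1=0 F2=0; commitIndex=0
Op 4: append 2 -> log_len=5
Op 5: F0 acks idx 1 -> match: F0=1 F1=0 F2=0; commitIndex=0
Op 6: append 3 -> log_len=8
Op 7: F0 acks idx 3 -> match: F0=3 F1=0 F2=0; commitIndex=0
Op 8: F2 acks idx 3 -> match: F0=3 F1=0 F2=3; commitIndex=3
Op 9: append 3 -> log_len=11
Op 10: F1 acks idx 6 -> match: F0=3 F1=6 F2=3; commitIndex=3
Op 11: F2 acks idx 7 -> match: F0=3 F1=6 F2=7; commitIndex=6
Op 12: F0 acks idx 3 -> match: F0=3 F1=6 F2=7; commitIndex=6

Answer: 6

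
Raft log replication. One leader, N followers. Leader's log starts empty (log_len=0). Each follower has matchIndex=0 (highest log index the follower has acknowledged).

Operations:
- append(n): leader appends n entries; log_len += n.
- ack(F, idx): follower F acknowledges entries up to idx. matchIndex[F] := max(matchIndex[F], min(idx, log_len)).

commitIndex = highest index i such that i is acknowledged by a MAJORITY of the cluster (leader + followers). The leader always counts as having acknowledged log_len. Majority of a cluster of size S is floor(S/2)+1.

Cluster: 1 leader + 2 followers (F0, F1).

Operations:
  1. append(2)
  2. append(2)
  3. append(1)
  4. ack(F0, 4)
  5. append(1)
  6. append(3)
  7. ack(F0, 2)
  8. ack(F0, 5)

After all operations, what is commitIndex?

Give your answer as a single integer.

Answer: 5

Derivation:
Op 1: append 2 -> log_len=2
Op 2: append 2 -> log_len=4
Op 3: append 1 -> log_len=5
Op 4: F0 acks idx 4 -> match: F0=4 F1=0; commitIndex=4
Op 5: append 1 -> log_len=6
Op 6: append 3 -> log_len=9
Op 7: F0 acks idx 2 -> match: F0=4 F1=0; commitIndex=4
Op 8: F0 acks idx 5 -> match: F0=5 F1=0; commitIndex=5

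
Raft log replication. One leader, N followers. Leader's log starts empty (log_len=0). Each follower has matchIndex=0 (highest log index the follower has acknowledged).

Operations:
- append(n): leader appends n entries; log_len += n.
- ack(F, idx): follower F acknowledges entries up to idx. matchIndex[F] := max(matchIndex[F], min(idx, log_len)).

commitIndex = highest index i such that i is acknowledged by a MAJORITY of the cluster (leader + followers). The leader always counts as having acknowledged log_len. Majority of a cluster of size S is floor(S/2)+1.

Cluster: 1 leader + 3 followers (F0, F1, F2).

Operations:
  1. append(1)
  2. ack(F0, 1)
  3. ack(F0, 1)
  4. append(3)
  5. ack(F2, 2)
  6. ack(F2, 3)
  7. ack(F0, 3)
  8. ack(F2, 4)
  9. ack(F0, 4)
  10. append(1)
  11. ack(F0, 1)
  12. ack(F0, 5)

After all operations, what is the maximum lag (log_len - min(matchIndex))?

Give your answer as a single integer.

Op 1: append 1 -> log_len=1
Op 2: F0 acks idx 1 -> match: F0=1 F1=0 F2=0; commitIndex=0
Op 3: F0 acks idx 1 -> match: F0=1 F1=0 F2=0; commitIndex=0
Op 4: append 3 -> log_len=4
Op 5: F2 acks idx 2 -> match: F0=1 F1=0 F2=2; commitIndex=1
Op 6: F2 acks idx 3 -> match: F0=1 F1=0 F2=3; commitIndex=1
Op 7: F0 acks idx 3 -> match: F0=3 F1=0 F2=3; commitIndex=3
Op 8: F2 acks idx 4 -> match: F0=3 F1=0 F2=4; commitIndex=3
Op 9: F0 acks idx 4 -> match: F0=4 F1=0 F2=4; commitIndex=4
Op 10: append 1 -> log_len=5
Op 11: F0 acks idx 1 -> match: F0=4 F1=0 F2=4; commitIndex=4
Op 12: F0 acks idx 5 -> match: F0=5 F1=0 F2=4; commitIndex=4

Answer: 5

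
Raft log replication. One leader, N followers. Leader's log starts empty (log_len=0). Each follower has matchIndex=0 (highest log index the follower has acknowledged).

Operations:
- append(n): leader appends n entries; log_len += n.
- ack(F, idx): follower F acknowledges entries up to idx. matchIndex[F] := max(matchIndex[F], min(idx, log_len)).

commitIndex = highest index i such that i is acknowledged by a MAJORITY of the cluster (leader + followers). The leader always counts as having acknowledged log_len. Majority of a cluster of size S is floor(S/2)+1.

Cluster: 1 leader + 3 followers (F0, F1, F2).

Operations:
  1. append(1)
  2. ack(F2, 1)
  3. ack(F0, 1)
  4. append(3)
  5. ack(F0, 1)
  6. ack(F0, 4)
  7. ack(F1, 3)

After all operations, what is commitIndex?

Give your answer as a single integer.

Answer: 3

Derivation:
Op 1: append 1 -> log_len=1
Op 2: F2 acks idx 1 -> match: F0=0 F1=0 F2=1; commitIndex=0
Op 3: F0 acks idx 1 -> match: F0=1 F1=0 F2=1; commitIndex=1
Op 4: append 3 -> log_len=4
Op 5: F0 acks idx 1 -> match: F0=1 F1=0 F2=1; commitIndex=1
Op 6: F0 acks idx 4 -> match: F0=4 F1=0 F2=1; commitIndex=1
Op 7: F1 acks idx 3 -> match: F0=4 F1=3 F2=1; commitIndex=3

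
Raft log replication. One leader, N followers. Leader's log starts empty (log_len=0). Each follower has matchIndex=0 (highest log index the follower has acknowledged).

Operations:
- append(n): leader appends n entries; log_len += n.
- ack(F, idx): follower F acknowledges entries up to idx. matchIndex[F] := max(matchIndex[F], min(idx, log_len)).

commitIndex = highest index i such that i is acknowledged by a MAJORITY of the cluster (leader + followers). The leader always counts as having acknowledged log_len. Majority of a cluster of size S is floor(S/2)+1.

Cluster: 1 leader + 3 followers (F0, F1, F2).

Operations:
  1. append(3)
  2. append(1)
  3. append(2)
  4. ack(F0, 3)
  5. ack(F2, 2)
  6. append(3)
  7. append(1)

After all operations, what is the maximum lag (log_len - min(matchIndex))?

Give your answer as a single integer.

Answer: 10

Derivation:
Op 1: append 3 -> log_len=3
Op 2: append 1 -> log_len=4
Op 3: append 2 -> log_len=6
Op 4: F0 acks idx 3 -> match: F0=3 F1=0 F2=0; commitIndex=0
Op 5: F2 acks idx 2 -> match: F0=3 F1=0 F2=2; commitIndex=2
Op 6: append 3 -> log_len=9
Op 7: append 1 -> log_len=10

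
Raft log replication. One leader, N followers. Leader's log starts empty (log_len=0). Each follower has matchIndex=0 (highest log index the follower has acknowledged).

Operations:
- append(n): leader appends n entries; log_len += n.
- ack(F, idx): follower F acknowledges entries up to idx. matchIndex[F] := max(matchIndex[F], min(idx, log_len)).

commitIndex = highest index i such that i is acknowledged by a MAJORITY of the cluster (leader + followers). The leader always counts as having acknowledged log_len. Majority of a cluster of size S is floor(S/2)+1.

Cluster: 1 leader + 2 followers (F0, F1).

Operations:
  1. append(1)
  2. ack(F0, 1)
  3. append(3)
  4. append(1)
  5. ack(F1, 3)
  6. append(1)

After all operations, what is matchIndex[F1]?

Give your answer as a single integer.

Answer: 3

Derivation:
Op 1: append 1 -> log_len=1
Op 2: F0 acks idx 1 -> match: F0=1 F1=0; commitIndex=1
Op 3: append 3 -> log_len=4
Op 4: append 1 -> log_len=5
Op 5: F1 acks idx 3 -> match: F0=1 F1=3; commitIndex=3
Op 6: append 1 -> log_len=6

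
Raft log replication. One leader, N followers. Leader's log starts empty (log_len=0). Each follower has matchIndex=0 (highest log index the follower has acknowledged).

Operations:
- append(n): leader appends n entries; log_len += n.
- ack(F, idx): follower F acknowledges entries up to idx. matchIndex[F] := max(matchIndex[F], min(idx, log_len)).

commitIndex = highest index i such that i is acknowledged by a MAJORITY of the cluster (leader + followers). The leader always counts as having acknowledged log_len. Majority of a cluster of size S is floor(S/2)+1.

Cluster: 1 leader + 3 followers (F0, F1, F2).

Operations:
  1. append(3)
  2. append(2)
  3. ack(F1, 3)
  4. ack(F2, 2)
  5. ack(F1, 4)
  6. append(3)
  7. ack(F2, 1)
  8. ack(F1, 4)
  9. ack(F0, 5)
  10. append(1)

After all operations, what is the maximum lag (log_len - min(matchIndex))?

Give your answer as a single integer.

Op 1: append 3 -> log_len=3
Op 2: append 2 -> log_len=5
Op 3: F1 acks idx 3 -> match: F0=0 F1=3 F2=0; commitIndex=0
Op 4: F2 acks idx 2 -> match: F0=0 F1=3 F2=2; commitIndex=2
Op 5: F1 acks idx 4 -> match: F0=0 F1=4 F2=2; commitIndex=2
Op 6: append 3 -> log_len=8
Op 7: F2 acks idx 1 -> match: F0=0 F1=4 F2=2; commitIndex=2
Op 8: F1 acks idx 4 -> match: F0=0 F1=4 F2=2; commitIndex=2
Op 9: F0 acks idx 5 -> match: F0=5 F1=4 F2=2; commitIndex=4
Op 10: append 1 -> log_len=9

Answer: 7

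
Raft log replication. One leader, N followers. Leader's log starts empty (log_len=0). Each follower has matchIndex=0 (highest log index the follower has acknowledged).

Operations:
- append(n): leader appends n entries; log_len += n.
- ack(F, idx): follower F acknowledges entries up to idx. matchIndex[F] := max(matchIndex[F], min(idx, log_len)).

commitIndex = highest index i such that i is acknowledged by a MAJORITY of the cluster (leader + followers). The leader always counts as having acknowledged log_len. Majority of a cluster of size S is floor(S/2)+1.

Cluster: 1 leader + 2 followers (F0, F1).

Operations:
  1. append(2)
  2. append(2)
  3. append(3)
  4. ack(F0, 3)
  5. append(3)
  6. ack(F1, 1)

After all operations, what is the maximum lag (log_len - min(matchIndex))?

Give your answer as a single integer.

Answer: 9

Derivation:
Op 1: append 2 -> log_len=2
Op 2: append 2 -> log_len=4
Op 3: append 3 -> log_len=7
Op 4: F0 acks idx 3 -> match: F0=3 F1=0; commitIndex=3
Op 5: append 3 -> log_len=10
Op 6: F1 acks idx 1 -> match: F0=3 F1=1; commitIndex=3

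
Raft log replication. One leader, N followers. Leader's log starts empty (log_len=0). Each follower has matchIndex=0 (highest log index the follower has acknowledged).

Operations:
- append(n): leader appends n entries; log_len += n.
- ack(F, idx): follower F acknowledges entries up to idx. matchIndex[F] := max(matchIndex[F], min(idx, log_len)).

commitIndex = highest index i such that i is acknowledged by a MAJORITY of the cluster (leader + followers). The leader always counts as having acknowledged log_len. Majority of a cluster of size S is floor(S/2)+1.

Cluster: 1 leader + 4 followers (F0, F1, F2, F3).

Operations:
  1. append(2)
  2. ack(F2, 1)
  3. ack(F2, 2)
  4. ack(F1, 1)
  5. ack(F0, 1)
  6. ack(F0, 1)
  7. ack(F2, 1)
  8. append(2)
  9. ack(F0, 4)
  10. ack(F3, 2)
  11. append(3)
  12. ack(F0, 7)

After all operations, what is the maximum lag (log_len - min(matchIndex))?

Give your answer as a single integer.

Answer: 6

Derivation:
Op 1: append 2 -> log_len=2
Op 2: F2 acks idx 1 -> match: F0=0 F1=0 F2=1 F3=0; commitIndex=0
Op 3: F2 acks idx 2 -> match: F0=0 F1=0 F2=2 F3=0; commitIndex=0
Op 4: F1 acks idx 1 -> match: F0=0 F1=1 F2=2 F3=0; commitIndex=1
Op 5: F0 acks idx 1 -> match: F0=1 F1=1 F2=2 F3=0; commitIndex=1
Op 6: F0 acks idx 1 -> match: F0=1 F1=1 F2=2 F3=0; commitIndex=1
Op 7: F2 acks idx 1 -> match: F0=1 F1=1 F2=2 F3=0; commitIndex=1
Op 8: append 2 -> log_len=4
Op 9: F0 acks idx 4 -> match: F0=4 F1=1 F2=2 F3=0; commitIndex=2
Op 10: F3 acks idx 2 -> match: F0=4 F1=1 F2=2 F3=2; commitIndex=2
Op 11: append 3 -> log_len=7
Op 12: F0 acks idx 7 -> match: F0=7 F1=1 F2=2 F3=2; commitIndex=2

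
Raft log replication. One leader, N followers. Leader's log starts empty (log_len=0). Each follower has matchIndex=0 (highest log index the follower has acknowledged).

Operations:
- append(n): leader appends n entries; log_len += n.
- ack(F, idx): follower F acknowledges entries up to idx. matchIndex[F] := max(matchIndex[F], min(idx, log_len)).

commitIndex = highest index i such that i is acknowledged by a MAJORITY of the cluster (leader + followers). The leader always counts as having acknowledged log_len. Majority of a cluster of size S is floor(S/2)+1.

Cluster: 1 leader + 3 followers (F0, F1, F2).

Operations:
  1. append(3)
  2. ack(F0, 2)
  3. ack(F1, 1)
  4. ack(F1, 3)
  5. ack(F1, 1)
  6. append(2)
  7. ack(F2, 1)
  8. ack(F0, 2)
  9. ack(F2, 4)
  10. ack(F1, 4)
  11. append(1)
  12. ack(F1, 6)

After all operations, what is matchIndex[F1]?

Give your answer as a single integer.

Answer: 6

Derivation:
Op 1: append 3 -> log_len=3
Op 2: F0 acks idx 2 -> match: F0=2 F1=0 F2=0; commitIndex=0
Op 3: F1 acks idx 1 -> match: F0=2 F1=1 F2=0; commitIndex=1
Op 4: F1 acks idx 3 -> match: F0=2 F1=3 F2=0; commitIndex=2
Op 5: F1 acks idx 1 -> match: F0=2 F1=3 F2=0; commitIndex=2
Op 6: append 2 -> log_len=5
Op 7: F2 acks idx 1 -> match: F0=2 F1=3 F2=1; commitIndex=2
Op 8: F0 acks idx 2 -> match: F0=2 F1=3 F2=1; commitIndex=2
Op 9: F2 acks idx 4 -> match: F0=2 F1=3 F2=4; commitIndex=3
Op 10: F1 acks idx 4 -> match: F0=2 F1=4 F2=4; commitIndex=4
Op 11: append 1 -> log_len=6
Op 12: F1 acks idx 6 -> match: F0=2 F1=6 F2=4; commitIndex=4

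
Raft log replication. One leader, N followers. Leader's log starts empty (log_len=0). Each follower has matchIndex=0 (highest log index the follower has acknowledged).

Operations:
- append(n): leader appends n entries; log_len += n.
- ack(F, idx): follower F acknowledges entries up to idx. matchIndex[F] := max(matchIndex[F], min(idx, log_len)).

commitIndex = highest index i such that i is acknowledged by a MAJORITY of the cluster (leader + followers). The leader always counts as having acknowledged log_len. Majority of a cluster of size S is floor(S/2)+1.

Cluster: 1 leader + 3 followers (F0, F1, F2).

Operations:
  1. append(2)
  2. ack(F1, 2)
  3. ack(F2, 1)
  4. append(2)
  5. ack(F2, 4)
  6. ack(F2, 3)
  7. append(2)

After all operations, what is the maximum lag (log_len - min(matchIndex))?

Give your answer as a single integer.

Op 1: append 2 -> log_len=2
Op 2: F1 acks idx 2 -> match: F0=0 F1=2 F2=0; commitIndex=0
Op 3: F2 acks idx 1 -> match: F0=0 F1=2 F2=1; commitIndex=1
Op 4: append 2 -> log_len=4
Op 5: F2 acks idx 4 -> match: F0=0 F1=2 F2=4; commitIndex=2
Op 6: F2 acks idx 3 -> match: F0=0 F1=2 F2=4; commitIndex=2
Op 7: append 2 -> log_len=6

Answer: 6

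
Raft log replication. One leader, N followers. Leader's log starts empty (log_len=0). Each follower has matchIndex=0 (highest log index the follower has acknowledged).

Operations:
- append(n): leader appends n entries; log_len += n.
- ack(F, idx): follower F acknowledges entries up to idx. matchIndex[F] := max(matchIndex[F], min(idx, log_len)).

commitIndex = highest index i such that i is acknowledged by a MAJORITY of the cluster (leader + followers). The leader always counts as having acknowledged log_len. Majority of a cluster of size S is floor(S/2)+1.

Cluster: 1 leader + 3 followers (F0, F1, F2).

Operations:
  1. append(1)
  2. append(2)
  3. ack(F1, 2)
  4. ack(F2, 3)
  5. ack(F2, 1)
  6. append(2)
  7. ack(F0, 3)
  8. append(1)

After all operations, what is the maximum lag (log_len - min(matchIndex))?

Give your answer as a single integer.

Op 1: append 1 -> log_len=1
Op 2: append 2 -> log_len=3
Op 3: F1 acks idx 2 -> match: F0=0 F1=2 F2=0; commitIndex=0
Op 4: F2 acks idx 3 -> match: F0=0 F1=2 F2=3; commitIndex=2
Op 5: F2 acks idx 1 -> match: F0=0 F1=2 F2=3; commitIndex=2
Op 6: append 2 -> log_len=5
Op 7: F0 acks idx 3 -> match: F0=3 F1=2 F2=3; commitIndex=3
Op 8: append 1 -> log_len=6

Answer: 4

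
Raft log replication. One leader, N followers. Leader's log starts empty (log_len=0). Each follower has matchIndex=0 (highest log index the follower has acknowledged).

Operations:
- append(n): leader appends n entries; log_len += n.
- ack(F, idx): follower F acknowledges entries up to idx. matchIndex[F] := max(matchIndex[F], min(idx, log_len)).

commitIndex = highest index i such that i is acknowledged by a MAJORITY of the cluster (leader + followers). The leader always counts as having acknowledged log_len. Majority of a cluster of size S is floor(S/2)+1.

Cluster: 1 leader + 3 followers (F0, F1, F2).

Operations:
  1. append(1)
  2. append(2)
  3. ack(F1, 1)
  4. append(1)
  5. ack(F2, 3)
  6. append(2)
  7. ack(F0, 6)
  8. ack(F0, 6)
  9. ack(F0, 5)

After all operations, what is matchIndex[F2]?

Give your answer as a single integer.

Op 1: append 1 -> log_len=1
Op 2: append 2 -> log_len=3
Op 3: F1 acks idx 1 -> match: F0=0 F1=1 F2=0; commitIndex=0
Op 4: append 1 -> log_len=4
Op 5: F2 acks idx 3 -> match: F0=0 F1=1 F2=3; commitIndex=1
Op 6: append 2 -> log_len=6
Op 7: F0 acks idx 6 -> match: F0=6 F1=1 F2=3; commitIndex=3
Op 8: F0 acks idx 6 -> match: F0=6 F1=1 F2=3; commitIndex=3
Op 9: F0 acks idx 5 -> match: F0=6 F1=1 F2=3; commitIndex=3

Answer: 3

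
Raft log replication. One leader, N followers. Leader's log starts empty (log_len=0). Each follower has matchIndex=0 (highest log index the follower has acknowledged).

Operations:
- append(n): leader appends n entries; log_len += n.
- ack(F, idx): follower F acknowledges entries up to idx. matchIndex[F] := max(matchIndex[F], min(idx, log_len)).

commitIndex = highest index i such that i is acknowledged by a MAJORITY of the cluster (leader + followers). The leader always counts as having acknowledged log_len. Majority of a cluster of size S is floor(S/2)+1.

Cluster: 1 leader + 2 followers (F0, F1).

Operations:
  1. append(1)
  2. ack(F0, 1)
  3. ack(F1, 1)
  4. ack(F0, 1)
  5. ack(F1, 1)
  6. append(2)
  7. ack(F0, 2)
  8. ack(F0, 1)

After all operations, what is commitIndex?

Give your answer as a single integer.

Answer: 2

Derivation:
Op 1: append 1 -> log_len=1
Op 2: F0 acks idx 1 -> match: F0=1 F1=0; commitIndex=1
Op 3: F1 acks idx 1 -> match: F0=1 F1=1; commitIndex=1
Op 4: F0 acks idx 1 -> match: F0=1 F1=1; commitIndex=1
Op 5: F1 acks idx 1 -> match: F0=1 F1=1; commitIndex=1
Op 6: append 2 -> log_len=3
Op 7: F0 acks idx 2 -> match: F0=2 F1=1; commitIndex=2
Op 8: F0 acks idx 1 -> match: F0=2 F1=1; commitIndex=2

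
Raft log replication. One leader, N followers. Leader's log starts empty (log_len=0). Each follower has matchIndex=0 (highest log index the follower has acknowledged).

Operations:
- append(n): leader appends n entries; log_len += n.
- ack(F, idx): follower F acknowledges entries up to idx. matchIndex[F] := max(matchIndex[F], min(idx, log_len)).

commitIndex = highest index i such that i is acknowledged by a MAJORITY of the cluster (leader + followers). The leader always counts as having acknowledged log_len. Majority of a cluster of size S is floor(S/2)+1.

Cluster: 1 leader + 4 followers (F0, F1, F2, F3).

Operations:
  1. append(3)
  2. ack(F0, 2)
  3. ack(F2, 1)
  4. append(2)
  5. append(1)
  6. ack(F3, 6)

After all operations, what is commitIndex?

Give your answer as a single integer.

Op 1: append 3 -> log_len=3
Op 2: F0 acks idx 2 -> match: F0=2 F1=0 F2=0 F3=0; commitIndex=0
Op 3: F2 acks idx 1 -> match: F0=2 F1=0 F2=1 F3=0; commitIndex=1
Op 4: append 2 -> log_len=5
Op 5: append 1 -> log_len=6
Op 6: F3 acks idx 6 -> match: F0=2 F1=0 F2=1 F3=6; commitIndex=2

Answer: 2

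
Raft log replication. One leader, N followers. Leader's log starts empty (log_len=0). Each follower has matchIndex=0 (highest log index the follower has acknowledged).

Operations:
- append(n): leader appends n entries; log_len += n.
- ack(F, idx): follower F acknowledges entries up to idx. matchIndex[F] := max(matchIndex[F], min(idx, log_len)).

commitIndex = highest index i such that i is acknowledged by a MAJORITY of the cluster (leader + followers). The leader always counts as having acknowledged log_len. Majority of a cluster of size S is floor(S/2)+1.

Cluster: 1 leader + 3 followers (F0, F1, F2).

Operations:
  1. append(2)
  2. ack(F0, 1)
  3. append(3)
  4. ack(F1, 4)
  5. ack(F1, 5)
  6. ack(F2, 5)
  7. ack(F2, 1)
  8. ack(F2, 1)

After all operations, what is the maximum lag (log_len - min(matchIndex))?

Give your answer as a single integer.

Answer: 4

Derivation:
Op 1: append 2 -> log_len=2
Op 2: F0 acks idx 1 -> match: F0=1 F1=0 F2=0; commitIndex=0
Op 3: append 3 -> log_len=5
Op 4: F1 acks idx 4 -> match: F0=1 F1=4 F2=0; commitIndex=1
Op 5: F1 acks idx 5 -> match: F0=1 F1=5 F2=0; commitIndex=1
Op 6: F2 acks idx 5 -> match: F0=1 F1=5 F2=5; commitIndex=5
Op 7: F2 acks idx 1 -> match: F0=1 F1=5 F2=5; commitIndex=5
Op 8: F2 acks idx 1 -> match: F0=1 F1=5 F2=5; commitIndex=5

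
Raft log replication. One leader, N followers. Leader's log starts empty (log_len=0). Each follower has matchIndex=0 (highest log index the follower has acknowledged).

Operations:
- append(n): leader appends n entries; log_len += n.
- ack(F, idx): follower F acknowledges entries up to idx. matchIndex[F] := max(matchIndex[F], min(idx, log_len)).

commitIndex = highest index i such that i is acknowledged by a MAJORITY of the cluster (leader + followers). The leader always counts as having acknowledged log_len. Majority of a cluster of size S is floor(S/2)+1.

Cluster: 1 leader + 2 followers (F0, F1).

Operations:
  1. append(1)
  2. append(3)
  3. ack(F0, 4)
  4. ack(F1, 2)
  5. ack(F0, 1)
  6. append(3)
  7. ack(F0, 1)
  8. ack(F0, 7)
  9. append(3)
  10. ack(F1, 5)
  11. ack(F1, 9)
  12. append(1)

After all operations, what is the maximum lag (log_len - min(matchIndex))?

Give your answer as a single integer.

Answer: 4

Derivation:
Op 1: append 1 -> log_len=1
Op 2: append 3 -> log_len=4
Op 3: F0 acks idx 4 -> match: F0=4 F1=0; commitIndex=4
Op 4: F1 acks idx 2 -> match: F0=4 F1=2; commitIndex=4
Op 5: F0 acks idx 1 -> match: F0=4 F1=2; commitIndex=4
Op 6: append 3 -> log_len=7
Op 7: F0 acks idx 1 -> match: F0=4 F1=2; commitIndex=4
Op 8: F0 acks idx 7 -> match: F0=7 F1=2; commitIndex=7
Op 9: append 3 -> log_len=10
Op 10: F1 acks idx 5 -> match: F0=7 F1=5; commitIndex=7
Op 11: F1 acks idx 9 -> match: F0=7 F1=9; commitIndex=9
Op 12: append 1 -> log_len=11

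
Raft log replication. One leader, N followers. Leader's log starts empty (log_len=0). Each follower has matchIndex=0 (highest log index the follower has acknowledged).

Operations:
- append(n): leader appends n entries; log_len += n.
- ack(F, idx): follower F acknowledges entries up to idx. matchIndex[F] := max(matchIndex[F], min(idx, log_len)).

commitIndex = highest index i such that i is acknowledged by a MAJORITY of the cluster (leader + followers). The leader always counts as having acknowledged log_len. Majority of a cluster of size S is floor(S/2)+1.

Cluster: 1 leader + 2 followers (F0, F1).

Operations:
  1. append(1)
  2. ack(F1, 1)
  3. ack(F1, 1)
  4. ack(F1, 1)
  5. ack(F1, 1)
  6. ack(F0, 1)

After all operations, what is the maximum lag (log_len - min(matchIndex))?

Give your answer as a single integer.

Op 1: append 1 -> log_len=1
Op 2: F1 acks idx 1 -> match: F0=0 F1=1; commitIndex=1
Op 3: F1 acks idx 1 -> match: F0=0 F1=1; commitIndex=1
Op 4: F1 acks idx 1 -> match: F0=0 F1=1; commitIndex=1
Op 5: F1 acks idx 1 -> match: F0=0 F1=1; commitIndex=1
Op 6: F0 acks idx 1 -> match: F0=1 F1=1; commitIndex=1

Answer: 0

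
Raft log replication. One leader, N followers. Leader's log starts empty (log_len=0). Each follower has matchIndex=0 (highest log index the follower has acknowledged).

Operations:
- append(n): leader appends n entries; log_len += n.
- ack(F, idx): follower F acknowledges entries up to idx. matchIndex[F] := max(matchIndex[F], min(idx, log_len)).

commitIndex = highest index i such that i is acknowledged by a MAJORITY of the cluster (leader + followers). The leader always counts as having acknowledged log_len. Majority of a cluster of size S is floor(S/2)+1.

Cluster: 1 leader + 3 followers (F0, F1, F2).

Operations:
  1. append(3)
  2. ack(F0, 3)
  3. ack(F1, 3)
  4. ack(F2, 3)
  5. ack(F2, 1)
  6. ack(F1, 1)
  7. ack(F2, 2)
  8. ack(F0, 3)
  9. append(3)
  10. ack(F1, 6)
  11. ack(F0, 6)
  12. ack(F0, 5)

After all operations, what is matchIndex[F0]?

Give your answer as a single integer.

Op 1: append 3 -> log_len=3
Op 2: F0 acks idx 3 -> match: F0=3 F1=0 F2=0; commitIndex=0
Op 3: F1 acks idx 3 -> match: F0=3 F1=3 F2=0; commitIndex=3
Op 4: F2 acks idx 3 -> match: F0=3 F1=3 F2=3; commitIndex=3
Op 5: F2 acks idx 1 -> match: F0=3 F1=3 F2=3; commitIndex=3
Op 6: F1 acks idx 1 -> match: F0=3 F1=3 F2=3; commitIndex=3
Op 7: F2 acks idx 2 -> match: F0=3 F1=3 F2=3; commitIndex=3
Op 8: F0 acks idx 3 -> match: F0=3 F1=3 F2=3; commitIndex=3
Op 9: append 3 -> log_len=6
Op 10: F1 acks idx 6 -> match: F0=3 F1=6 F2=3; commitIndex=3
Op 11: F0 acks idx 6 -> match: F0=6 F1=6 F2=3; commitIndex=6
Op 12: F0 acks idx 5 -> match: F0=6 F1=6 F2=3; commitIndex=6

Answer: 6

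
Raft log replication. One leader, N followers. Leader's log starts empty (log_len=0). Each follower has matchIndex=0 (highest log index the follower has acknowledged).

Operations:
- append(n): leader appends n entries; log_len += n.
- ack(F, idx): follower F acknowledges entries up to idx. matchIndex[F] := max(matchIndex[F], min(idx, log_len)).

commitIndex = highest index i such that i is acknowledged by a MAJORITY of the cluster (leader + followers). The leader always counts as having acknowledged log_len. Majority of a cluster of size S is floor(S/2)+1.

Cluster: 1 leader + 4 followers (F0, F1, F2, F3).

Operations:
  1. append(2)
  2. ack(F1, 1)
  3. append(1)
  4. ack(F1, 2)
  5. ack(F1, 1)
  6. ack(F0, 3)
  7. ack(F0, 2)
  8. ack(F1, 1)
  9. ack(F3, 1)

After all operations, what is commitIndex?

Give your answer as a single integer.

Answer: 2

Derivation:
Op 1: append 2 -> log_len=2
Op 2: F1 acks idx 1 -> match: F0=0 F1=1 F2=0 F3=0; commitIndex=0
Op 3: append 1 -> log_len=3
Op 4: F1 acks idx 2 -> match: F0=0 F1=2 F2=0 F3=0; commitIndex=0
Op 5: F1 acks idx 1 -> match: F0=0 F1=2 F2=0 F3=0; commitIndex=0
Op 6: F0 acks idx 3 -> match: F0=3 F1=2 F2=0 F3=0; commitIndex=2
Op 7: F0 acks idx 2 -> match: F0=3 F1=2 F2=0 F3=0; commitIndex=2
Op 8: F1 acks idx 1 -> match: F0=3 F1=2 F2=0 F3=0; commitIndex=2
Op 9: F3 acks idx 1 -> match: F0=3 F1=2 F2=0 F3=1; commitIndex=2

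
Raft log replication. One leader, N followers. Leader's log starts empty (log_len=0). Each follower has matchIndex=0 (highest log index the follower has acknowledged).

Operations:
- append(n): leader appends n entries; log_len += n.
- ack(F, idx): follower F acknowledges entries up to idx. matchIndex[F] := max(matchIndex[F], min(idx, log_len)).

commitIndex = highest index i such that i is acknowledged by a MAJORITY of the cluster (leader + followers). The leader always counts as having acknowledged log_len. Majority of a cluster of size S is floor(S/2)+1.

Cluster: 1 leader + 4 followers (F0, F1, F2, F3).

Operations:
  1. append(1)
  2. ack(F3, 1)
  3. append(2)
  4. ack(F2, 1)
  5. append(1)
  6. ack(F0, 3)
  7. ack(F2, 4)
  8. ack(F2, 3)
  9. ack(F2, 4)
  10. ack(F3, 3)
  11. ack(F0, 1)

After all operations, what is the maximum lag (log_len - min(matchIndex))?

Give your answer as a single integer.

Op 1: append 1 -> log_len=1
Op 2: F3 acks idx 1 -> match: F0=0 F1=0 F2=0 F3=1; commitIndex=0
Op 3: append 2 -> log_len=3
Op 4: F2 acks idx 1 -> match: F0=0 F1=0 F2=1 F3=1; commitIndex=1
Op 5: append 1 -> log_len=4
Op 6: F0 acks idx 3 -> match: F0=3 F1=0 F2=1 F3=1; commitIndex=1
Op 7: F2 acks idx 4 -> match: F0=3 F1=0 F2=4 F3=1; commitIndex=3
Op 8: F2 acks idx 3 -> match: F0=3 F1=0 F2=4 F3=1; commitIndex=3
Op 9: F2 acks idx 4 -> match: F0=3 F1=0 F2=4 F3=1; commitIndex=3
Op 10: F3 acks idx 3 -> match: F0=3 F1=0 F2=4 F3=3; commitIndex=3
Op 11: F0 acks idx 1 -> match: F0=3 F1=0 F2=4 F3=3; commitIndex=3

Answer: 4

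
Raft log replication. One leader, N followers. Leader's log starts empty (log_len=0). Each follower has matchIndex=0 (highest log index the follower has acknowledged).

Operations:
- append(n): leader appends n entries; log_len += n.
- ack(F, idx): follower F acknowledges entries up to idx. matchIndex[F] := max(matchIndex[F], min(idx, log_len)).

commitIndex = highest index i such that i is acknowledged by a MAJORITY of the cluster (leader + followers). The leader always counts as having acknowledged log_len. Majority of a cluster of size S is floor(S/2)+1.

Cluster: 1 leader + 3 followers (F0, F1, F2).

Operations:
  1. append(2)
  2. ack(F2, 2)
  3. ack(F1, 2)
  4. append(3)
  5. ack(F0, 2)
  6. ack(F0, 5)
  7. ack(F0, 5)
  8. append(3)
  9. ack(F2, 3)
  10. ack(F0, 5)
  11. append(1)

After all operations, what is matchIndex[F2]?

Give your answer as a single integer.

Op 1: append 2 -> log_len=2
Op 2: F2 acks idx 2 -> match: F0=0 F1=0 F2=2; commitIndex=0
Op 3: F1 acks idx 2 -> match: F0=0 F1=2 F2=2; commitIndex=2
Op 4: append 3 -> log_len=5
Op 5: F0 acks idx 2 -> match: F0=2 F1=2 F2=2; commitIndex=2
Op 6: F0 acks idx 5 -> match: F0=5 F1=2 F2=2; commitIndex=2
Op 7: F0 acks idx 5 -> match: F0=5 F1=2 F2=2; commitIndex=2
Op 8: append 3 -> log_len=8
Op 9: F2 acks idx 3 -> match: F0=5 F1=2 F2=3; commitIndex=3
Op 10: F0 acks idx 5 -> match: F0=5 F1=2 F2=3; commitIndex=3
Op 11: append 1 -> log_len=9

Answer: 3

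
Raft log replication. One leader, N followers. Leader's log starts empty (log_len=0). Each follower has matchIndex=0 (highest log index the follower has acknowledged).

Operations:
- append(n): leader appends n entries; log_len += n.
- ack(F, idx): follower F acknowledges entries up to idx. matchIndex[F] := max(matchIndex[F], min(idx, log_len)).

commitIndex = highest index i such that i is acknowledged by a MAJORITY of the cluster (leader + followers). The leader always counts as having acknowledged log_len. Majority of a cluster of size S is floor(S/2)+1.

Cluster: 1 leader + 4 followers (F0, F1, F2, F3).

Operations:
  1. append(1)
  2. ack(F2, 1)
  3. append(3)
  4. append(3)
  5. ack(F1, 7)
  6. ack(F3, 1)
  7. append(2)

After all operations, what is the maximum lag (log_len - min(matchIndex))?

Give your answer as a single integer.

Op 1: append 1 -> log_len=1
Op 2: F2 acks idx 1 -> match: F0=0 F1=0 F2=1 F3=0; commitIndex=0
Op 3: append 3 -> log_len=4
Op 4: append 3 -> log_len=7
Op 5: F1 acks idx 7 -> match: F0=0 F1=7 F2=1 F3=0; commitIndex=1
Op 6: F3 acks idx 1 -> match: F0=0 F1=7 F2=1 F3=1; commitIndex=1
Op 7: append 2 -> log_len=9

Answer: 9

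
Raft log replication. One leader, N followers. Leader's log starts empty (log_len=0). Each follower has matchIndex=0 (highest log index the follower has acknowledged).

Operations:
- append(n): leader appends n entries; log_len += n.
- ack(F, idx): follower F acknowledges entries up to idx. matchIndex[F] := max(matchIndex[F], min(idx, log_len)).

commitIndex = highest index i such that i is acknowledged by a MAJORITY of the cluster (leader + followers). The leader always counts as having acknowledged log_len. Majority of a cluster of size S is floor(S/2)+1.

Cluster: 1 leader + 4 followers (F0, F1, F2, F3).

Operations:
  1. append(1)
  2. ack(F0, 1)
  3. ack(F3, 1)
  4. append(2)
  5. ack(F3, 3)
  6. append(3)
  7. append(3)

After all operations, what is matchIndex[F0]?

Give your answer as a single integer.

Answer: 1

Derivation:
Op 1: append 1 -> log_len=1
Op 2: F0 acks idx 1 -> match: F0=1 F1=0 F2=0 F3=0; commitIndex=0
Op 3: F3 acks idx 1 -> match: F0=1 F1=0 F2=0 F3=1; commitIndex=1
Op 4: append 2 -> log_len=3
Op 5: F3 acks idx 3 -> match: F0=1 F1=0 F2=0 F3=3; commitIndex=1
Op 6: append 3 -> log_len=6
Op 7: append 3 -> log_len=9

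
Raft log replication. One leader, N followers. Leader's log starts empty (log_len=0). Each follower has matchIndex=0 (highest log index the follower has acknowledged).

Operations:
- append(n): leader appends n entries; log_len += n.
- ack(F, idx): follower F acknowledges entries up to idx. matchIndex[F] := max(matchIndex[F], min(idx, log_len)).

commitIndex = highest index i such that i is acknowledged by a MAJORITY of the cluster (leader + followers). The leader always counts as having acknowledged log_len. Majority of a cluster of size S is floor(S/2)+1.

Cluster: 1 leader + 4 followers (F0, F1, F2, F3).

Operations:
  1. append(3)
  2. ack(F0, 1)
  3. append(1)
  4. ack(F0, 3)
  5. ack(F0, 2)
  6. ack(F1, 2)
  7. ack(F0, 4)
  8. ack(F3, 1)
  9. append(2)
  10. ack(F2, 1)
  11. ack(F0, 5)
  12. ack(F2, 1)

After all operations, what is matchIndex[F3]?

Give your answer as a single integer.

Op 1: append 3 -> log_len=3
Op 2: F0 acks idx 1 -> match: F0=1 F1=0 F2=0 F3=0; commitIndex=0
Op 3: append 1 -> log_len=4
Op 4: F0 acks idx 3 -> match: F0=3 F1=0 F2=0 F3=0; commitIndex=0
Op 5: F0 acks idx 2 -> match: F0=3 F1=0 F2=0 F3=0; commitIndex=0
Op 6: F1 acks idx 2 -> match: F0=3 F1=2 F2=0 F3=0; commitIndex=2
Op 7: F0 acks idx 4 -> match: F0=4 F1=2 F2=0 F3=0; commitIndex=2
Op 8: F3 acks idx 1 -> match: F0=4 F1=2 F2=0 F3=1; commitIndex=2
Op 9: append 2 -> log_len=6
Op 10: F2 acks idx 1 -> match: F0=4 F1=2 F2=1 F3=1; commitIndex=2
Op 11: F0 acks idx 5 -> match: F0=5 F1=2 F2=1 F3=1; commitIndex=2
Op 12: F2 acks idx 1 -> match: F0=5 F1=2 F2=1 F3=1; commitIndex=2

Answer: 1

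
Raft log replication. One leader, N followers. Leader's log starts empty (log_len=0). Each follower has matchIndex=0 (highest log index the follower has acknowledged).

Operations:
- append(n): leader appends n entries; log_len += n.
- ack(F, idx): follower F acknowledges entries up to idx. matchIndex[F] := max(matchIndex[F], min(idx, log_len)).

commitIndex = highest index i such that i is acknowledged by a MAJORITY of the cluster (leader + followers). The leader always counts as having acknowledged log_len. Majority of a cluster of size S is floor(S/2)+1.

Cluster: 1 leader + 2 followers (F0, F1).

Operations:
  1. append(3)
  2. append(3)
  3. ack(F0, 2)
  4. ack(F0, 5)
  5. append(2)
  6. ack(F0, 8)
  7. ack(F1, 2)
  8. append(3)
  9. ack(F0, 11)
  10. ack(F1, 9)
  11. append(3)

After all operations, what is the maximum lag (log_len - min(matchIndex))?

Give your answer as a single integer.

Answer: 5

Derivation:
Op 1: append 3 -> log_len=3
Op 2: append 3 -> log_len=6
Op 3: F0 acks idx 2 -> match: F0=2 F1=0; commitIndex=2
Op 4: F0 acks idx 5 -> match: F0=5 F1=0; commitIndex=5
Op 5: append 2 -> log_len=8
Op 6: F0 acks idx 8 -> match: F0=8 F1=0; commitIndex=8
Op 7: F1 acks idx 2 -> match: F0=8 F1=2; commitIndex=8
Op 8: append 3 -> log_len=11
Op 9: F0 acks idx 11 -> match: F0=11 F1=2; commitIndex=11
Op 10: F1 acks idx 9 -> match: F0=11 F1=9; commitIndex=11
Op 11: append 3 -> log_len=14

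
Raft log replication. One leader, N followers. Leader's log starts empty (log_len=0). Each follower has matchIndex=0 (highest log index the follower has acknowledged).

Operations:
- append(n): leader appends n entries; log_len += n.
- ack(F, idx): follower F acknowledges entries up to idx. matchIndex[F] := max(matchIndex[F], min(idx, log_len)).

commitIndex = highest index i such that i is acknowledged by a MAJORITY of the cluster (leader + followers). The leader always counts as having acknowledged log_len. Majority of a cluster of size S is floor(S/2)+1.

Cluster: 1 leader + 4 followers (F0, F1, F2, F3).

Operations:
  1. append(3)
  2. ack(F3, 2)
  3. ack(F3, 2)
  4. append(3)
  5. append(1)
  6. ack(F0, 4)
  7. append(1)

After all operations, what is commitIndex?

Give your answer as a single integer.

Op 1: append 3 -> log_len=3
Op 2: F3 acks idx 2 -> match: F0=0 F1=0 F2=0 F3=2; commitIndex=0
Op 3: F3 acks idx 2 -> match: F0=0 F1=0 F2=0 F3=2; commitIndex=0
Op 4: append 3 -> log_len=6
Op 5: append 1 -> log_len=7
Op 6: F0 acks idx 4 -> match: F0=4 F1=0 F2=0 F3=2; commitIndex=2
Op 7: append 1 -> log_len=8

Answer: 2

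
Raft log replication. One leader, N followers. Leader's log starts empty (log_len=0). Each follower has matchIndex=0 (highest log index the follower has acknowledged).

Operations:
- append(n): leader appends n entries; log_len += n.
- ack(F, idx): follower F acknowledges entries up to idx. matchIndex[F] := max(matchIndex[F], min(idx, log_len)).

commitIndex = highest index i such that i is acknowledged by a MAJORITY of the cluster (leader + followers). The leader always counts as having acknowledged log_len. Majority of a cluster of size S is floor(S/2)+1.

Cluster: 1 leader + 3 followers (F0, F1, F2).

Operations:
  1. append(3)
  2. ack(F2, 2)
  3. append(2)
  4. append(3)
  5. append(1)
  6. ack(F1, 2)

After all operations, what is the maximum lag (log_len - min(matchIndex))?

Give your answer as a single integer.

Op 1: append 3 -> log_len=3
Op 2: F2 acks idx 2 -> match: F0=0 F1=0 F2=2; commitIndex=0
Op 3: append 2 -> log_len=5
Op 4: append 3 -> log_len=8
Op 5: append 1 -> log_len=9
Op 6: F1 acks idx 2 -> match: F0=0 F1=2 F2=2; commitIndex=2

Answer: 9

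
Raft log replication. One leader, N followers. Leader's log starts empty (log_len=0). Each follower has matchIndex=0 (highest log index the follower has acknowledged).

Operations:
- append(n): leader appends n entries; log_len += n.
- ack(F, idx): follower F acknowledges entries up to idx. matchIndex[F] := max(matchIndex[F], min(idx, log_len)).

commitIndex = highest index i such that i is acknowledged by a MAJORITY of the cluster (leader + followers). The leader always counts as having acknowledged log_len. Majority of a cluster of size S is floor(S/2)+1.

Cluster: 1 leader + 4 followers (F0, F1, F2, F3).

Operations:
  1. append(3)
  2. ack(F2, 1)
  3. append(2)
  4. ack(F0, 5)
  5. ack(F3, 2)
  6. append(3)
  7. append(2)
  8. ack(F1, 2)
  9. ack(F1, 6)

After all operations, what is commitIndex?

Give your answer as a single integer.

Op 1: append 3 -> log_len=3
Op 2: F2 acks idx 1 -> match: F0=0 F1=0 F2=1 F3=0; commitIndex=0
Op 3: append 2 -> log_len=5
Op 4: F0 acks idx 5 -> match: F0=5 F1=0 F2=1 F3=0; commitIndex=1
Op 5: F3 acks idx 2 -> match: F0=5 F1=0 F2=1 F3=2; commitIndex=2
Op 6: append 3 -> log_len=8
Op 7: append 2 -> log_len=10
Op 8: F1 acks idx 2 -> match: F0=5 F1=2 F2=1 F3=2; commitIndex=2
Op 9: F1 acks idx 6 -> match: F0=5 F1=6 F2=1 F3=2; commitIndex=5

Answer: 5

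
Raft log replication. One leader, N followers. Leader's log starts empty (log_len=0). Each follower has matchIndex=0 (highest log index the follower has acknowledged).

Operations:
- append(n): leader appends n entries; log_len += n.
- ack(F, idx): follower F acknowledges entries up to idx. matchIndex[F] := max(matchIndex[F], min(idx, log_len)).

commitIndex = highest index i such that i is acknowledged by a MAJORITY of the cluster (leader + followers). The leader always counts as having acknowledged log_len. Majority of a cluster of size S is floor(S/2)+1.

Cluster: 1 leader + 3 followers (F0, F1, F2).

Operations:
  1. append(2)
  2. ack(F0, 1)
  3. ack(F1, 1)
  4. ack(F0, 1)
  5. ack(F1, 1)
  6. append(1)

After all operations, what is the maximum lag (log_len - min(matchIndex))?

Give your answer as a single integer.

Answer: 3

Derivation:
Op 1: append 2 -> log_len=2
Op 2: F0 acks idx 1 -> match: F0=1 F1=0 F2=0; commitIndex=0
Op 3: F1 acks idx 1 -> match: F0=1 F1=1 F2=0; commitIndex=1
Op 4: F0 acks idx 1 -> match: F0=1 F1=1 F2=0; commitIndex=1
Op 5: F1 acks idx 1 -> match: F0=1 F1=1 F2=0; commitIndex=1
Op 6: append 1 -> log_len=3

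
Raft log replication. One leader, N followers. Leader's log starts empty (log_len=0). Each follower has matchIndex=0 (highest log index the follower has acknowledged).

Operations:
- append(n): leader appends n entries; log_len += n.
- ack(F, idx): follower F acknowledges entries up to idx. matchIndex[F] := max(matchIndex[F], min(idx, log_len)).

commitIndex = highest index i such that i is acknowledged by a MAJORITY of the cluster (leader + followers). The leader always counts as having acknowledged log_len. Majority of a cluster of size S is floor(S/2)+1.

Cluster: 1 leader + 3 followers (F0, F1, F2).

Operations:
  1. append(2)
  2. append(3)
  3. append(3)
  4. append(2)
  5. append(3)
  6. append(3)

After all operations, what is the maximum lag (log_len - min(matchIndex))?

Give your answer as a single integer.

Op 1: append 2 -> log_len=2
Op 2: append 3 -> log_len=5
Op 3: append 3 -> log_len=8
Op 4: append 2 -> log_len=10
Op 5: append 3 -> log_len=13
Op 6: append 3 -> log_len=16

Answer: 16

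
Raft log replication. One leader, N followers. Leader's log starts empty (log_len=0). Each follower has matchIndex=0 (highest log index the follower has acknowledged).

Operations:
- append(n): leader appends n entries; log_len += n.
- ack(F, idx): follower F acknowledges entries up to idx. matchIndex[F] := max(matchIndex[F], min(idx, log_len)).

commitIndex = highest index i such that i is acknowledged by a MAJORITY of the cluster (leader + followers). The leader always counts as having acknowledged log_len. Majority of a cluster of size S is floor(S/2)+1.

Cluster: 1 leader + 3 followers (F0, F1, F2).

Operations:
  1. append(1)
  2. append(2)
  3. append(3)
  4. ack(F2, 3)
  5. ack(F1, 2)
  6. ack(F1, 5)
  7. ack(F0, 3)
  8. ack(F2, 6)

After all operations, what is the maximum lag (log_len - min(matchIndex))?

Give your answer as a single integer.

Answer: 3

Derivation:
Op 1: append 1 -> log_len=1
Op 2: append 2 -> log_len=3
Op 3: append 3 -> log_len=6
Op 4: F2 acks idx 3 -> match: F0=0 F1=0 F2=3; commitIndex=0
Op 5: F1 acks idx 2 -> match: F0=0 F1=2 F2=3; commitIndex=2
Op 6: F1 acks idx 5 -> match: F0=0 F1=5 F2=3; commitIndex=3
Op 7: F0 acks idx 3 -> match: F0=3 F1=5 F2=3; commitIndex=3
Op 8: F2 acks idx 6 -> match: F0=3 F1=5 F2=6; commitIndex=5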